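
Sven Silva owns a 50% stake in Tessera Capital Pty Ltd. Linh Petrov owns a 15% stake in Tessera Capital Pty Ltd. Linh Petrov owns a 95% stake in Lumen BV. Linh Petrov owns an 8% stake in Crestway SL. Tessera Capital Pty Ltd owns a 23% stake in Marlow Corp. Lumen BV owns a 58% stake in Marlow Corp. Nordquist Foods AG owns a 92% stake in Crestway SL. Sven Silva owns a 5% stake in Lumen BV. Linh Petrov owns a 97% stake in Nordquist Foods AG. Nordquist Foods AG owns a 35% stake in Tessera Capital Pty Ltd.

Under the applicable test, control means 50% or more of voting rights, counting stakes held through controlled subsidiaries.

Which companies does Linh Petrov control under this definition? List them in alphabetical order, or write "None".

Linh holds 95% of Lumen, so Linh controls Lumen.
Linh holds 97% of Nordquist, so Linh controls Nordquist.
Linh and Nordquist together hold 15% + 35% = 50% of Tessera, so Linh controls Tessera.
Linh and Nordquist together hold 8% + 92% = 100% of Crestway, so Linh controls Crestway.
Tessera and Lumen together hold 23% + 58% = 81% of Marlow, so Linh controls Marlow.

Crestway SL, Lumen BV, Marlow Corp, Nordquist Foods AG, Tessera Capital Pty Ltd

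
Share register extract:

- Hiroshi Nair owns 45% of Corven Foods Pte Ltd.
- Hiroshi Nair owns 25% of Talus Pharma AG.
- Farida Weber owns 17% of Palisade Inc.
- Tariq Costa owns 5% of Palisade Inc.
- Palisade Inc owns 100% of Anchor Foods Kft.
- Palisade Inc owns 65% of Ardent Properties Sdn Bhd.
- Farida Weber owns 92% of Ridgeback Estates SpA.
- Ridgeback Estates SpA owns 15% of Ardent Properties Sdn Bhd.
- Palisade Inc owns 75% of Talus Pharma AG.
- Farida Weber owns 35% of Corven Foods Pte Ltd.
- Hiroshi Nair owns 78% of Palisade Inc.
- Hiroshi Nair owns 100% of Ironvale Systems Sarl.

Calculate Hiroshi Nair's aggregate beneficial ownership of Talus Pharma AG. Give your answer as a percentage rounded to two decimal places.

Hiroshi reaches Talus along 2 paths.
Via Palisade: 78% × 75% = 58.5%.
Direct stake: 25% = 25%.
Total: 58.5% + 25% = 83.5%.
Rounded: 83.50%.

83.50%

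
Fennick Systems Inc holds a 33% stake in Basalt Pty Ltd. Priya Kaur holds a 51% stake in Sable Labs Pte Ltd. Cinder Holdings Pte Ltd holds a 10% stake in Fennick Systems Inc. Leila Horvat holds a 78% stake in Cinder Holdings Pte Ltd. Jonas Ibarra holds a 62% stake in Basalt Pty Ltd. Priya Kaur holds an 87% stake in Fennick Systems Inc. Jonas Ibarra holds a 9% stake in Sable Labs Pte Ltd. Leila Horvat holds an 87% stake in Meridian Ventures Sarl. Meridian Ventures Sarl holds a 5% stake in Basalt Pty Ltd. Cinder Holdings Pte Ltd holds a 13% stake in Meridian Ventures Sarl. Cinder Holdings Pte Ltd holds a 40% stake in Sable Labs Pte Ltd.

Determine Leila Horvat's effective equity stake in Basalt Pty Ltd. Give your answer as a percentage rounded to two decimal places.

Leila reaches Basalt along 3 paths.
Via Cinder → Meridian: 78% × 13% × 5% = 0.507%.
Via Meridian: 87% × 5% = 4.35%.
Via Cinder → Fennick: 78% × 10% × 33% = 2.574%.
Total: 0.507% + 4.35% + 2.574% = 7.431%.
Rounded: 7.43%.

7.43%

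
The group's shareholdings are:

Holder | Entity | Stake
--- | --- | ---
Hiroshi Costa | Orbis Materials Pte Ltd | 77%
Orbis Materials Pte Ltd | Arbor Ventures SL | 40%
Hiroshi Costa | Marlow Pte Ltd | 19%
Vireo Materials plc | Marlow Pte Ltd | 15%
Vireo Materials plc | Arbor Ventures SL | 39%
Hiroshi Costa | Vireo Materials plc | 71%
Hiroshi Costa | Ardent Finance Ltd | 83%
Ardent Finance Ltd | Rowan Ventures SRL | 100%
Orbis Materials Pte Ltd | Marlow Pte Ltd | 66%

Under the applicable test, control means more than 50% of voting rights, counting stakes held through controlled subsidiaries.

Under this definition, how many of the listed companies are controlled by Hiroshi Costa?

Hiroshi holds 71% of Vireo, so Hiroshi controls Vireo.
Hiroshi holds 77% of Orbis, so Hiroshi controls Orbis.
Hiroshi holds 83% of Ardent, so Hiroshi controls Ardent.
Ardent holds 100% of Rowan, so Hiroshi controls Rowan.
Orbis and Vireo together hold 40% + 39% = 79% of Arbor, so Hiroshi controls Arbor.
Orbis and Vireo and Hiroshi together hold 66% + 15% + 19% = 100% of Marlow, so Hiroshi controls Marlow.
Hiroshi controls 6 companies.

6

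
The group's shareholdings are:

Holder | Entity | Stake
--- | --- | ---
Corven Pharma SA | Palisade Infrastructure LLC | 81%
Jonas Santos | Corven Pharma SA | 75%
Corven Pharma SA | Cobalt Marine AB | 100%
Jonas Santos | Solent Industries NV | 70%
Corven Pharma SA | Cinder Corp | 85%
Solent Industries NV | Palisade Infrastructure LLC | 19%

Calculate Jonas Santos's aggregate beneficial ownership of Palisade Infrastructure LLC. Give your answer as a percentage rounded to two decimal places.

Jonas reaches Palisade along 2 paths.
Via Corven: 75% × 81% = 60.75%.
Via Solent: 70% × 19% = 13.3%.
Total: 60.75% + 13.3% = 74.05%.

74.05%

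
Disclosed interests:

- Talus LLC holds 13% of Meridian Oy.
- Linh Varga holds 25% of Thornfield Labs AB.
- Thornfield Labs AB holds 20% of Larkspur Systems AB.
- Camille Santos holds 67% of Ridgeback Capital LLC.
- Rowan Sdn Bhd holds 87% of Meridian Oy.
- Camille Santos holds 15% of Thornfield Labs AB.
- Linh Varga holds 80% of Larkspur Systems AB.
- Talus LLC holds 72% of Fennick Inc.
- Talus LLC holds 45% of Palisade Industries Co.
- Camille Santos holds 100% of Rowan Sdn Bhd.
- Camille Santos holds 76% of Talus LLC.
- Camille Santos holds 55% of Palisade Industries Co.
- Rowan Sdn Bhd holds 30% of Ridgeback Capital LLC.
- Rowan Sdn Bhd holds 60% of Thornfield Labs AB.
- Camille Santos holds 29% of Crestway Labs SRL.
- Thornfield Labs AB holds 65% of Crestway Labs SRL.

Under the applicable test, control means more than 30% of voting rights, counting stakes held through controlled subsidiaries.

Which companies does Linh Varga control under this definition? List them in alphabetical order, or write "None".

Larkspur Systems AB

Linh holds 80% of Larkspur, so Linh controls Larkspur.
No other company's threshold is met.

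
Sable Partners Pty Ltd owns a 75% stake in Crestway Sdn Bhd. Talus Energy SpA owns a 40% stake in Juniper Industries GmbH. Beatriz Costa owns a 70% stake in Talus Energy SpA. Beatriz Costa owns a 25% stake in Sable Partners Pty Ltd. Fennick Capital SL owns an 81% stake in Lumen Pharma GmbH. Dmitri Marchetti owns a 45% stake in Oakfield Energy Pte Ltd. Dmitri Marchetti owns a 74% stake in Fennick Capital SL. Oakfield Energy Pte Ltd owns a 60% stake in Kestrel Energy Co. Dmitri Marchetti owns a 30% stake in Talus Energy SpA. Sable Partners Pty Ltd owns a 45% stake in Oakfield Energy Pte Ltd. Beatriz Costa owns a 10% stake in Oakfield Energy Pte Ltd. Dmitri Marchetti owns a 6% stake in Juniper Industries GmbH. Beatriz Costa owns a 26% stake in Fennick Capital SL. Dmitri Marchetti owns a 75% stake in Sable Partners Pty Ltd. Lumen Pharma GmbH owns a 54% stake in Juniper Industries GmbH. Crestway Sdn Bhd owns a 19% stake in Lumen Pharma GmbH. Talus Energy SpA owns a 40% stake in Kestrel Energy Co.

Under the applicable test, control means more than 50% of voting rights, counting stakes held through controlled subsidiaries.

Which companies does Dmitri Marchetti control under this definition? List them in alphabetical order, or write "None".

Crestway Sdn Bhd, Fennick Capital SL, Juniper Industries GmbH, Kestrel Energy Co, Lumen Pharma GmbH, Oakfield Energy Pte Ltd, Sable Partners Pty Ltd

Dmitri holds 74% of Fennick, so Dmitri controls Fennick.
Dmitri holds 75% of Sable, so Dmitri controls Sable.
Sable holds 75% of Crestway, so Dmitri controls Crestway.
Fennick and Crestway together hold 81% + 19% = 100% of Lumen, so Dmitri controls Lumen.
Lumen and Dmitri together hold 54% + 6% = 60% of Juniper, so Dmitri controls Juniper.
Dmitri and Sable together hold 45% + 45% = 90% of Oakfield, so Dmitri controls Oakfield.
Oakfield holds 60% of Kestrel, so Dmitri controls Kestrel.
No other company's threshold is met.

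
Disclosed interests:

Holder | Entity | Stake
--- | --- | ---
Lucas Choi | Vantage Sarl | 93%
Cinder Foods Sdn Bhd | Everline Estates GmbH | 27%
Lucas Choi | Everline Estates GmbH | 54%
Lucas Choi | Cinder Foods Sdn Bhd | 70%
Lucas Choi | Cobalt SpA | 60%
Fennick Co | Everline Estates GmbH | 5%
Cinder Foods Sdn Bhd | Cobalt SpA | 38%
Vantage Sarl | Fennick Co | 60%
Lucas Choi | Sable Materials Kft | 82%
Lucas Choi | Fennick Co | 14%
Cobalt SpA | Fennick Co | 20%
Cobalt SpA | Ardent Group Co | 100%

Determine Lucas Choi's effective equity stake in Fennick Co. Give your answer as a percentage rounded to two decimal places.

87.12%

Lucas reaches Fennick along 4 paths.
Via Cinder → Cobalt: 70% × 38% × 20% = 5.32%.
Via Cobalt: 60% × 20% = 12%.
Direct stake: 14% = 14%.
Via Vantage: 93% × 60% = 55.8%.
Total: 5.32% + 12% + 14% + 55.8% = 87.12%.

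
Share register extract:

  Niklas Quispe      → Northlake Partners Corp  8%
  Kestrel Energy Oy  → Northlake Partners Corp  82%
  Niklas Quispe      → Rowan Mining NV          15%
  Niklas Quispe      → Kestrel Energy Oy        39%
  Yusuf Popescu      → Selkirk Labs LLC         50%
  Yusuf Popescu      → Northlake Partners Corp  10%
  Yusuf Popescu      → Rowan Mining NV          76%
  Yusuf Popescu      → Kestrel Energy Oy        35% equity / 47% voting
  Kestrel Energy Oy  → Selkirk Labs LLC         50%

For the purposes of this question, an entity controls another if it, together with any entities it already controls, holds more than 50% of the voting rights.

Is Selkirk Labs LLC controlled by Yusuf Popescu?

Yusuf holds 76% of Rowan, so Yusuf controls Rowan.
In Selkirk, Yusuf's side holds only 50%, not > 50%.
So Yusuf does not control Selkirk.

No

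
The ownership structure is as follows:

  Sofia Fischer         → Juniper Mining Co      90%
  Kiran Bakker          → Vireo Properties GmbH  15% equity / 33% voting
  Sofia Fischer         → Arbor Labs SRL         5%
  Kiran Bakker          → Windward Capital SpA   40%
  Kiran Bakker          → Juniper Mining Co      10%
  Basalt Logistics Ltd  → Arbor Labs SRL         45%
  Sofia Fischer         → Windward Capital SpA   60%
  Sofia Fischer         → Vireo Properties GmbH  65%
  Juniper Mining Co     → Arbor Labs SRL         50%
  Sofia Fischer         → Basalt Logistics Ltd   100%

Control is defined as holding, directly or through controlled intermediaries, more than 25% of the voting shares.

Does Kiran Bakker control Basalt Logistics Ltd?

No

Kiran holds 40% of Windward, so Kiran controls Windward.
Kiran holds 33% of Vireo, so Kiran controls Vireo.
Neither Kiran nor any entity Kiran controls holds any voting interest in Basalt.
So Kiran does not control Basalt.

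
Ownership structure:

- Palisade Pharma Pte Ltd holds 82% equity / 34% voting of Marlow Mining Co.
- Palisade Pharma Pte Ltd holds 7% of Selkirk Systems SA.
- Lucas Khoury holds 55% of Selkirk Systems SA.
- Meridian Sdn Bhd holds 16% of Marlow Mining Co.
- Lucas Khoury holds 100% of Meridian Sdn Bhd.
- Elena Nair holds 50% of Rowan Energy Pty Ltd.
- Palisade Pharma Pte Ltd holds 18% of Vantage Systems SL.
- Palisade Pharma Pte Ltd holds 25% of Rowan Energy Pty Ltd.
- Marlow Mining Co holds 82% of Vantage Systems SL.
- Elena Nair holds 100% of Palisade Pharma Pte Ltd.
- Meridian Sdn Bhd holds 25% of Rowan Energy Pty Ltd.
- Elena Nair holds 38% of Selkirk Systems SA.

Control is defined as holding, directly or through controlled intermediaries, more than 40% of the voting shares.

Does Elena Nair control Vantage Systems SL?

No

Elena holds 100% of Palisade, so Elena controls Palisade.
Palisade and Elena together hold 7% + 38% = 45% of Selkirk, so Elena controls Selkirk.
Elena and Palisade together hold 50% + 25% = 75% of Rowan, so Elena controls Rowan.
In Vantage, Elena's side holds only 18%, not > 40%.
So Elena does not control Vantage.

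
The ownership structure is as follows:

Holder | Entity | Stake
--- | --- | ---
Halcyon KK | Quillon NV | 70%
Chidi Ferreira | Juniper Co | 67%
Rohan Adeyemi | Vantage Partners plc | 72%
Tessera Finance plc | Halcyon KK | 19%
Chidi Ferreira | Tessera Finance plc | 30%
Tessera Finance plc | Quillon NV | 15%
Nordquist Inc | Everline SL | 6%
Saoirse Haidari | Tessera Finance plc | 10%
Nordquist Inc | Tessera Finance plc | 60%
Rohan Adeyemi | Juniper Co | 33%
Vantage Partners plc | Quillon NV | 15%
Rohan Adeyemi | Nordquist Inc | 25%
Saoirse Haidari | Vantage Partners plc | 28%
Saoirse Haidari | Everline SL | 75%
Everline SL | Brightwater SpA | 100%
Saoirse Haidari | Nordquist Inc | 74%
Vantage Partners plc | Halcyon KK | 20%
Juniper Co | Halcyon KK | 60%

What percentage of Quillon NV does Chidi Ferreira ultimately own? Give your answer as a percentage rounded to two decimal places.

36.63%

Chidi reaches Quillon along 3 paths.
Via Juniper → Halcyon: 67% × 60% × 70% = 28.14%.
Via Tessera → Halcyon: 30% × 19% × 70% = 3.99%.
Via Tessera: 30% × 15% = 4.5%.
Total: 28.14% + 3.99% + 4.5% = 36.63%.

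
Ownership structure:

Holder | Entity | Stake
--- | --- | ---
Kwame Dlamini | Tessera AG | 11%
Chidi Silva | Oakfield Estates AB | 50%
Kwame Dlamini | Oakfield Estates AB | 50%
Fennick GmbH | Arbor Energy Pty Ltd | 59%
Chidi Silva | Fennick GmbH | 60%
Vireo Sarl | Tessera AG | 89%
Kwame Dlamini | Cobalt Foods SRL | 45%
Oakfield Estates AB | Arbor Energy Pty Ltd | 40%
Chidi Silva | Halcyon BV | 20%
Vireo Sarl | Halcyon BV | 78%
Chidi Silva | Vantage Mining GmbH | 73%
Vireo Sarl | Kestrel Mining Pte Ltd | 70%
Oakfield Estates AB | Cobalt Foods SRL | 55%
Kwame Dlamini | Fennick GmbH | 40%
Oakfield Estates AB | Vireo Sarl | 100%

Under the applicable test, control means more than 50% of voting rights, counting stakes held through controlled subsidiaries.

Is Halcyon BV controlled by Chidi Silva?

No

Chidi holds 73% of Vantage, so Chidi controls Vantage.
Chidi holds 60% of Fennick, so Chidi controls Fennick.
Fennick holds 59% of Arbor, so Chidi controls Arbor.
In Halcyon, Chidi's side holds only 20%, not > 50%.
So Chidi does not control Halcyon.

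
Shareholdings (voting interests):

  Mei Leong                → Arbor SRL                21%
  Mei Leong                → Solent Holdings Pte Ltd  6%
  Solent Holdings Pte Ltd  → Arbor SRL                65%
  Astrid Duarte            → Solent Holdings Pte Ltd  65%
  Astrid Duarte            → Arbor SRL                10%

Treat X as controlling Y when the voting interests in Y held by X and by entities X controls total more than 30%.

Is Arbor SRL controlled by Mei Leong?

Mei's largest direct stake is 21% in Arbor, which does not meet the threshold, so Mei controls no company.
In Arbor, Mei's side holds only 21%, not > 30%.
So Mei does not control Arbor.

No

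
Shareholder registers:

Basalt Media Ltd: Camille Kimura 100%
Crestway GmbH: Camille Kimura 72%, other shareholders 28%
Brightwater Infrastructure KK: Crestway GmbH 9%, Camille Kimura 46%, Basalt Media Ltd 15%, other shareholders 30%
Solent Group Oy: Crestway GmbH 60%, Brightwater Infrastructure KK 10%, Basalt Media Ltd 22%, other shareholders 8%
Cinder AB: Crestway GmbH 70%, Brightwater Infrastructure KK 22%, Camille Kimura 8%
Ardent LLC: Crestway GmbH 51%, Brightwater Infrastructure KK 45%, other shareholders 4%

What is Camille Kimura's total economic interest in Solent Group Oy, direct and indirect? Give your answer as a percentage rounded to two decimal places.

71.95%

Camille reaches Solent along 5 paths.
Via Crestway: 72% × 60% = 43.2%.
Via Crestway → Brightwater: 72% × 9% × 10% = 0.648%.
Via Brightwater: 46% × 10% = 4.6%.
Via Basalt → Brightwater: 100% × 15% × 10% = 1.5%.
Via Basalt: 100% × 22% = 22%.
Total: 43.2% + 0.648% + 4.6% + 1.5% + 22% = 71.948%.
Rounded: 71.95%.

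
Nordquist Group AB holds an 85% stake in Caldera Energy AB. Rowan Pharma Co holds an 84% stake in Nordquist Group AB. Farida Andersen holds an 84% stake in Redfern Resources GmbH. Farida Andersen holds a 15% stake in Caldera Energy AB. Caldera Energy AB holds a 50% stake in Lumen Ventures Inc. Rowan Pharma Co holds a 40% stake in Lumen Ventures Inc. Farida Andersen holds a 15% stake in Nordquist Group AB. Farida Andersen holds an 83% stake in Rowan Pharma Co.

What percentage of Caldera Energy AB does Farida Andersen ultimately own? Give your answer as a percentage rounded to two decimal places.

Farida reaches Caldera along 3 paths.
Via Nordquist: 15% × 85% = 12.75%.
Via Rowan → Nordquist: 83% × 84% × 85% = 59.262%.
Direct stake: 15% = 15%.
Total: 12.75% + 59.262% + 15% = 87.012%.
Rounded: 87.01%.

87.01%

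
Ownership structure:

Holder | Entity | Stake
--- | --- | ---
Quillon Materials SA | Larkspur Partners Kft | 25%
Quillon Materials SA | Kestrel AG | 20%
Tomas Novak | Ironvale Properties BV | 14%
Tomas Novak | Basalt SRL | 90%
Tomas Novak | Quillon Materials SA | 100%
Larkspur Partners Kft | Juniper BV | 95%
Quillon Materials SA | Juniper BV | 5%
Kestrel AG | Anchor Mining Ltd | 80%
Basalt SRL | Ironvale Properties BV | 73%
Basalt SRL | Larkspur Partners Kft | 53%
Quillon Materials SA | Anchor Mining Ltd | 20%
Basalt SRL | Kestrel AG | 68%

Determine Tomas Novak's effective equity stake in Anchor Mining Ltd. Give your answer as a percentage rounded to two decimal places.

Tomas reaches Anchor along 3 paths.
Via Quillon → Kestrel: 100% × 20% × 80% = 16%.
Via Basalt → Kestrel: 90% × 68% × 80% = 48.96%.
Via Quillon: 100% × 20% = 20%.
Total: 16% + 48.96% + 20% = 84.96%.

84.96%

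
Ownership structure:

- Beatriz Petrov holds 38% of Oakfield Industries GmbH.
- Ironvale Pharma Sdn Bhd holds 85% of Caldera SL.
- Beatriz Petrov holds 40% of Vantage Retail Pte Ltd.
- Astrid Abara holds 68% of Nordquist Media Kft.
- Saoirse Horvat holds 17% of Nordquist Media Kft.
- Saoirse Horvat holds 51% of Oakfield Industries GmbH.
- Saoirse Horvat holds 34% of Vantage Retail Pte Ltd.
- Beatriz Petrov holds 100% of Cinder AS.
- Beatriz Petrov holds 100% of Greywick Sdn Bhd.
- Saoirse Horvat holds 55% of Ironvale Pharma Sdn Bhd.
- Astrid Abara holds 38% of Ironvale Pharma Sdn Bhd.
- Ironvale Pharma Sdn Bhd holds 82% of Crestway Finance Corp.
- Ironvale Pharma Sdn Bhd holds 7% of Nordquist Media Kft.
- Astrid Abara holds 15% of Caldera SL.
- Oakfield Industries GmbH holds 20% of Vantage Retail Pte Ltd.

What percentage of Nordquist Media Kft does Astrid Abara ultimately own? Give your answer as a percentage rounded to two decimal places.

Astrid reaches Nordquist along 2 paths.
Via Ironvale: 38% × 7% = 2.66%.
Direct stake: 68% = 68%.
Total: 2.66% + 68% = 70.66%.

70.66%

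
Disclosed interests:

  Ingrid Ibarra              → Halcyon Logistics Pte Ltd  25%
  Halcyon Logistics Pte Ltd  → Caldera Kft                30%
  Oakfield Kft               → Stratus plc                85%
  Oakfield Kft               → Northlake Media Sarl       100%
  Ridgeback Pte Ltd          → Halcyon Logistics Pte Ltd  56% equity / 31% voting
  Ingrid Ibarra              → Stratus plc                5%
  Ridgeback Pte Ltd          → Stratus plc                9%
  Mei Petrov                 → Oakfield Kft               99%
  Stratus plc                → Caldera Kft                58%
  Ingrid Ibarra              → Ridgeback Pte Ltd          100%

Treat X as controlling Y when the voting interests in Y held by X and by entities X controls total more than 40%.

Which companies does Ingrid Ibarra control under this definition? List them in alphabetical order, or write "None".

Halcyon Logistics Pte Ltd, Ridgeback Pte Ltd

Ingrid holds 100% of Ridgeback, so Ingrid controls Ridgeback.
Ingrid and Ridgeback together hold 25% + 31% = 56% of Halcyon, so Ingrid controls Halcyon.
No other company's threshold is met.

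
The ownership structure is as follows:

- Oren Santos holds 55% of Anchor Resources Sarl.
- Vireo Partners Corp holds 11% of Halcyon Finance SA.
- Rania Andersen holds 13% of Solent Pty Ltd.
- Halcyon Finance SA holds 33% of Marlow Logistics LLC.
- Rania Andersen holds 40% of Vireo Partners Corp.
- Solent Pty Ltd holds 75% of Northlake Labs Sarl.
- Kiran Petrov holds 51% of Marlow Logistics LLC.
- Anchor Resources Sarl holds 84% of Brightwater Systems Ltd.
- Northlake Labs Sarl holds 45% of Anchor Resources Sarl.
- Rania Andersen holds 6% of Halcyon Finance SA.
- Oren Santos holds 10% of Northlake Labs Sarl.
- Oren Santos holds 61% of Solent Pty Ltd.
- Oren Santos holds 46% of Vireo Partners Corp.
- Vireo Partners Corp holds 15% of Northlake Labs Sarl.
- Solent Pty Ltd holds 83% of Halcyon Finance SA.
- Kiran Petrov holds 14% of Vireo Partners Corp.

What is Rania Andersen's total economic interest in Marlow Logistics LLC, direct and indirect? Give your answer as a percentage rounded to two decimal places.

6.99%

Rania reaches Marlow along 3 paths.
Via Vireo → Halcyon: 40% × 11% × 33% = 1.452%.
Via Halcyon: 6% × 33% = 1.98%.
Via Solent → Halcyon: 13% × 83% × 33% = 3.5607%.
Total: 1.452% + 1.98% + 3.5607% = 6.9927%.
Rounded: 6.99%.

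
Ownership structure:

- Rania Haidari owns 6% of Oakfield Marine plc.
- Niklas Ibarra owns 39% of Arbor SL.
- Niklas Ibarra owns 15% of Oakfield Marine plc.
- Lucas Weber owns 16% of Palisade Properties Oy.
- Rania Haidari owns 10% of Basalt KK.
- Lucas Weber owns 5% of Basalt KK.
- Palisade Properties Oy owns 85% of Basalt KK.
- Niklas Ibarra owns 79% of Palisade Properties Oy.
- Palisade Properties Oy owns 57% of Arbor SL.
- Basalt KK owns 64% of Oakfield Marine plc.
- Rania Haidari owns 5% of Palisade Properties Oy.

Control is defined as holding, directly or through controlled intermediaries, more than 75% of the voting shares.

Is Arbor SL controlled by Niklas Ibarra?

Niklas holds 79% of Palisade, so Niklas controls Palisade.
Palisade and Niklas together hold 57% + 39% = 96% of Arbor, so Niklas controls Arbor.

Yes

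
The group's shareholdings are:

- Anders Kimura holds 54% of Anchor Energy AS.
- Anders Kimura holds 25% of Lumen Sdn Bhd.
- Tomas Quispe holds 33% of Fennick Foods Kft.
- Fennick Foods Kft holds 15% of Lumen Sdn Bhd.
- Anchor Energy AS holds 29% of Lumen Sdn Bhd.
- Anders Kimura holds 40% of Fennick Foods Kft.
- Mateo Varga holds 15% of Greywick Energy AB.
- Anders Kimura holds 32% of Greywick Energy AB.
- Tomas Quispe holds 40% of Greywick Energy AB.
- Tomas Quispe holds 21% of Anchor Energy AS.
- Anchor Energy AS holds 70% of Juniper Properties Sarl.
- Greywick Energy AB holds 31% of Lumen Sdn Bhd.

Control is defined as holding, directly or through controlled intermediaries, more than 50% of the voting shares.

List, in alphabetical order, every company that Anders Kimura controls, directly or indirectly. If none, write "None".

Anders holds 54% of Anchor, so Anders controls Anchor.
Anchor holds 70% of Juniper, so Anders controls Juniper.
Anders and Anchor together hold 25% + 29% = 54% of Lumen, so Anders controls Lumen.
No other company's threshold is met.

Anchor Energy AS, Juniper Properties Sarl, Lumen Sdn Bhd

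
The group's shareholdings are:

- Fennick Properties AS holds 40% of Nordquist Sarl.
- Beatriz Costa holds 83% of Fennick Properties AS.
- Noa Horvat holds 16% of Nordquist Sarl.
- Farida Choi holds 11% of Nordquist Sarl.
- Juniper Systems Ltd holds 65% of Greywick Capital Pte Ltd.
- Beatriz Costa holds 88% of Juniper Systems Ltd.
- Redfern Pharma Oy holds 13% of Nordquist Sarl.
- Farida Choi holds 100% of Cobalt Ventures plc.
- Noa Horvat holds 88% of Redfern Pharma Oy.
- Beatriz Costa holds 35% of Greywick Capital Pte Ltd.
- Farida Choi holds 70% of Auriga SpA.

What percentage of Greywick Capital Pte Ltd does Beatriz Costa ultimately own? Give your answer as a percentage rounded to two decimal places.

Beatriz reaches Greywick along 2 paths.
Direct stake: 35% = 35%.
Via Juniper: 88% × 65% = 57.2%.
Total: 35% + 57.2% = 92.2%.
Rounded: 92.20%.

92.20%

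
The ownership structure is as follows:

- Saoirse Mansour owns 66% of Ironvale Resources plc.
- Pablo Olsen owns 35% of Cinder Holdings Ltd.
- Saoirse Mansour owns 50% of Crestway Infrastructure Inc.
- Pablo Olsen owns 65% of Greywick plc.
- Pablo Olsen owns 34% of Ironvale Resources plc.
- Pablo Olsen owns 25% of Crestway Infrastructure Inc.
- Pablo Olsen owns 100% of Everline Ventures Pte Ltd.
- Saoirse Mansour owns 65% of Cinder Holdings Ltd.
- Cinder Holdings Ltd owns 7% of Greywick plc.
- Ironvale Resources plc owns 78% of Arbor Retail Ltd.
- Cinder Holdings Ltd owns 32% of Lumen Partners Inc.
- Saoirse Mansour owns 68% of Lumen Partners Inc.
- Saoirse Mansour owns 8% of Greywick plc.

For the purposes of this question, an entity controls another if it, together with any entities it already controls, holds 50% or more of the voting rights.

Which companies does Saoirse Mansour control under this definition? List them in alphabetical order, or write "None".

Arbor Retail Ltd, Cinder Holdings Ltd, Crestway Infrastructure Inc, Ironvale Resources plc, Lumen Partners Inc

Saoirse holds 65% of Cinder, so Saoirse controls Cinder.
Saoirse holds 66% of Ironvale, so Saoirse controls Ironvale.
Saoirse holds 50% of Crestway, so Saoirse controls Crestway.
Saoirse and Cinder together hold 68% + 32% = 100% of Lumen, so Saoirse controls Lumen.
Ironvale holds 78% of Arbor, so Saoirse controls Arbor.
No other company's threshold is met.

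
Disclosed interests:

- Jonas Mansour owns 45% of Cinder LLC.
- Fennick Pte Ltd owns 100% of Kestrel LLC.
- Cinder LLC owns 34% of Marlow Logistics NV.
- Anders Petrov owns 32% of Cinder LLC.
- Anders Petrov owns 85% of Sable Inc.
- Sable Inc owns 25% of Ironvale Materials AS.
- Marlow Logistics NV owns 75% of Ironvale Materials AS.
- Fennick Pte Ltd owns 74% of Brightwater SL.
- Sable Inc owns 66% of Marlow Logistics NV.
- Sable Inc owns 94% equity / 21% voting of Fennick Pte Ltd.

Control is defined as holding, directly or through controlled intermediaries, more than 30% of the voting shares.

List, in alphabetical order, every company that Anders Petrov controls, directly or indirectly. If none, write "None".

Cinder LLC, Ironvale Materials AS, Marlow Logistics NV, Sable Inc

Anders holds 32% of Cinder, so Anders controls Cinder.
Anders holds 85% of Sable, so Anders controls Sable.
Cinder and Sable together hold 34% + 66% = 100% of Marlow, so Anders controls Marlow.
Marlow and Sable together hold 75% + 25% = 100% of Ironvale, so Anders controls Ironvale.
No other company's threshold is met.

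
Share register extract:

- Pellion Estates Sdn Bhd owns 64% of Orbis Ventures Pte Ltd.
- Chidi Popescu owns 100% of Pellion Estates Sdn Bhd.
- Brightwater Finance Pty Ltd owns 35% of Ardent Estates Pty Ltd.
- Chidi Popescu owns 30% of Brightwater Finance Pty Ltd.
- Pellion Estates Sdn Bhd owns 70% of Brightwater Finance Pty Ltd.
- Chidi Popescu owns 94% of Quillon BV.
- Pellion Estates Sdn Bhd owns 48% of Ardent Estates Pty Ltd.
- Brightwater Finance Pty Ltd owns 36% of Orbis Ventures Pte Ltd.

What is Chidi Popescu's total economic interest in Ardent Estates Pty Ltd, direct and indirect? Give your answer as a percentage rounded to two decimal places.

Chidi reaches Ardent along 3 paths.
Via Brightwater: 30% × 35% = 10.5%.
Via Pellion → Brightwater: 100% × 70% × 35% = 24.5%.
Via Pellion: 100% × 48% = 48%.
Total: 10.5% + 24.5% + 48% = 83%.
Rounded: 83.00%.

83.00%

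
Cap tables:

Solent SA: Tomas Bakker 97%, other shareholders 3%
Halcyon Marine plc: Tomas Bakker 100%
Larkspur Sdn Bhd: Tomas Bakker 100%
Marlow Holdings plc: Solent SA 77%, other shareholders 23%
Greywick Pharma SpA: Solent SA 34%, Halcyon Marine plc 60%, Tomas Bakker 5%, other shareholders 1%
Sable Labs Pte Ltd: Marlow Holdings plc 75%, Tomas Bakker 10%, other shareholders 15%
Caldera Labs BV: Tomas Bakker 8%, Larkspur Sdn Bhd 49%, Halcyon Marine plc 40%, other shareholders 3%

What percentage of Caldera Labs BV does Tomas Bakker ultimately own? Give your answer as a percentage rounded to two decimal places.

Tomas reaches Caldera along 3 paths.
Direct stake: 8% = 8%.
Via Larkspur: 100% × 49% = 49%.
Via Halcyon: 100% × 40% = 40%.
Total: 8% + 49% + 40% = 97%.
Rounded: 97.00%.

97.00%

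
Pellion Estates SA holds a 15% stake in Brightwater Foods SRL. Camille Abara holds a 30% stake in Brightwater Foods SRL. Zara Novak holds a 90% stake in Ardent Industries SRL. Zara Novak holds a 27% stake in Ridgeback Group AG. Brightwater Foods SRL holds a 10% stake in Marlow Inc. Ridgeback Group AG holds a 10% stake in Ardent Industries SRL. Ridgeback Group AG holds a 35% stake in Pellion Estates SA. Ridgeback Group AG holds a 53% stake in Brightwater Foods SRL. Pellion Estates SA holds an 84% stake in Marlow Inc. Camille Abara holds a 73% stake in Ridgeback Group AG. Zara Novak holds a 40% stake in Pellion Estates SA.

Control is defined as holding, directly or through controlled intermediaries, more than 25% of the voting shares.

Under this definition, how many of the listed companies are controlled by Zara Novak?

5

Zara holds 27% of Ridgeback, so Zara controls Ridgeback.
Zara and Ridgeback together hold 40% + 35% = 75% of Pellion, so Zara controls Pellion.
Ridgeback and Pellion together hold 53% + 15% = 68% of Brightwater, so Zara controls Brightwater.
Zara and Ridgeback together hold 90% + 10% = 100% of Ardent, so Zara controls Ardent.
Brightwater and Pellion together hold 10% + 84% = 94% of Marlow, so Zara controls Marlow.
Zara controls 5 companies.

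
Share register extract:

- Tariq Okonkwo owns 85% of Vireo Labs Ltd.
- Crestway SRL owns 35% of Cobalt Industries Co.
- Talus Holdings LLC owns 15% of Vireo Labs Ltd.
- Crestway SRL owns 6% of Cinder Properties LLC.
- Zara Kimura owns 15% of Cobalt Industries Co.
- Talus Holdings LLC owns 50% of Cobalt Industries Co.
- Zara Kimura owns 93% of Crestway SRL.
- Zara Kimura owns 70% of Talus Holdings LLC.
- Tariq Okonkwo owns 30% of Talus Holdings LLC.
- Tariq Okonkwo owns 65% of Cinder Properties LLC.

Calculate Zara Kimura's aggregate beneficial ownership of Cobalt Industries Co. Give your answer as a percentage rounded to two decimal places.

Zara reaches Cobalt along 3 paths.
Via Crestway: 93% × 35% = 32.55%.
Via Talus: 70% × 50% = 35%.
Direct stake: 15% = 15%.
Total: 32.55% + 35% + 15% = 82.55%.

82.55%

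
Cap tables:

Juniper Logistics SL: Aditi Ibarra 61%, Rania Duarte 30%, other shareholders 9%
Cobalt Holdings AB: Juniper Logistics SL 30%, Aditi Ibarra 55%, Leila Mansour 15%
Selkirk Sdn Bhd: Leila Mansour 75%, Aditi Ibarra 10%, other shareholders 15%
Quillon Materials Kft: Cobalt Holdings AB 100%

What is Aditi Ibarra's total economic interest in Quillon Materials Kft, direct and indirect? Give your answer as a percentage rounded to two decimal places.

Aditi reaches Quillon along 2 paths.
Via Juniper → Cobalt: 61% × 30% × 100% = 18.3%.
Via Cobalt: 55% × 100% = 55%.
Total: 18.3% + 55% = 73.3%.
Rounded: 73.30%.

73.30%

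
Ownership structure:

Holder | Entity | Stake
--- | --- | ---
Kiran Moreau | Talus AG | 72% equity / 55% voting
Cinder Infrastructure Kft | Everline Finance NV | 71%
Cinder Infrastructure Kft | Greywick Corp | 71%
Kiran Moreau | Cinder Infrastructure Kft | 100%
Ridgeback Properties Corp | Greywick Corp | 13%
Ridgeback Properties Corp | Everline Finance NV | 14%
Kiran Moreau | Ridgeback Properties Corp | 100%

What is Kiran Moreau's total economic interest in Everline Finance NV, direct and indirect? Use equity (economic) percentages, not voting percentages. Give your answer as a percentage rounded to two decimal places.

85.00%

Kiran reaches Everline along 2 paths.
Via Cinder: 100% × 71% = 71%.
Via Ridgeback: 100% × 14% = 14%.
Total: 71% + 14% = 85%.
Rounded: 85.00%.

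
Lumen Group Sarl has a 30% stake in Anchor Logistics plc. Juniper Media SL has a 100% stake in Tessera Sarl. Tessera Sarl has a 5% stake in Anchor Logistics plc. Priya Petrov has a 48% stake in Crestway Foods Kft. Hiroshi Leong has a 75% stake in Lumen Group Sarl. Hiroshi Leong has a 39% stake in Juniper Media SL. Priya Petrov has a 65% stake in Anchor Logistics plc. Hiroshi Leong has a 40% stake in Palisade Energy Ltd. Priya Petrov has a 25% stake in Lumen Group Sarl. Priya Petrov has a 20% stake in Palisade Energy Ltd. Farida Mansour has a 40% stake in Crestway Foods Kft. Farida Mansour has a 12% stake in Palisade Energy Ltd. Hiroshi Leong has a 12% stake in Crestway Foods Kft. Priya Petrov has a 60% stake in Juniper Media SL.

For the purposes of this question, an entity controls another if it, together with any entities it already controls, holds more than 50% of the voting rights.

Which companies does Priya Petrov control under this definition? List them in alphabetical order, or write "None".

Anchor Logistics plc, Juniper Media SL, Tessera Sarl

Priya holds 60% of Juniper, so Priya controls Juniper.
Juniper holds 100% of Tessera, so Priya controls Tessera.
Priya and Tessera together hold 65% + 5% = 70% of Anchor, so Priya controls Anchor.
No other company's threshold is met.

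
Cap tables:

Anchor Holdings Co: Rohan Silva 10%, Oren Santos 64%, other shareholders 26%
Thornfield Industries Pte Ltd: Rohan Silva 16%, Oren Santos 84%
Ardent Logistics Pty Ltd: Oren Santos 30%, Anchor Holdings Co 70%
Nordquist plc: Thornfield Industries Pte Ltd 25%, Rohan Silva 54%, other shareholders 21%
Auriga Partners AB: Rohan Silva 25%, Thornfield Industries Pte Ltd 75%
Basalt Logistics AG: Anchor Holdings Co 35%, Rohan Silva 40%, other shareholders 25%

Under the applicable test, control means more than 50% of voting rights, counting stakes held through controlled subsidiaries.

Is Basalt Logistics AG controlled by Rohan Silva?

No

Rohan holds 54% of Nordquist, so Rohan controls Nordquist.
In Basalt, Rohan's side holds only 40%, not > 50%.
So Rohan does not control Basalt.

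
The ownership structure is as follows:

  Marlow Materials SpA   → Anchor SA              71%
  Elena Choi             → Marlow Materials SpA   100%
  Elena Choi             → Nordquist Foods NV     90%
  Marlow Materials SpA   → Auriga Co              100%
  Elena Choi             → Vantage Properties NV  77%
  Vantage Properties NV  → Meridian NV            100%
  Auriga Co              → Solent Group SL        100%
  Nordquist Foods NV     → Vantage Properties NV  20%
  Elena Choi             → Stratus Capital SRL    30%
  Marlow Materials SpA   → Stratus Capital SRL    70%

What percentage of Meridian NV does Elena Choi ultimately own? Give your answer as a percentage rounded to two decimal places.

Elena reaches Meridian along 2 paths.
Via Vantage: 77% × 100% = 77%.
Via Nordquist → Vantage: 90% × 20% × 100% = 18%.
Total: 77% + 18% = 95%.
Rounded: 95.00%.

95.00%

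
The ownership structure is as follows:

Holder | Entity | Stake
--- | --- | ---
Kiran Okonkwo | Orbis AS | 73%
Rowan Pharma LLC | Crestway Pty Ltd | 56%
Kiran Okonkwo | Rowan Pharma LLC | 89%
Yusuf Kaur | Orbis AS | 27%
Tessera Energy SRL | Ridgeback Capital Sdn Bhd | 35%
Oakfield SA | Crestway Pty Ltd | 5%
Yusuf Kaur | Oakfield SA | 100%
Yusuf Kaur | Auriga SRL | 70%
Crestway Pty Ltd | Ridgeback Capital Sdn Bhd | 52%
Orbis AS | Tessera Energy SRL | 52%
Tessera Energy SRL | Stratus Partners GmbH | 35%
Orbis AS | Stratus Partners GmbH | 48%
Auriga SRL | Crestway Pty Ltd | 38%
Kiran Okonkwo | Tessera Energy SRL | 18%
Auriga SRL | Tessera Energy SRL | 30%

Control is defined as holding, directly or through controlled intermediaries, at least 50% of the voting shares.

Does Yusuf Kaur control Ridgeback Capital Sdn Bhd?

No

Yusuf holds 70% of Auriga, so Yusuf controls Auriga.
Yusuf holds 100% of Oakfield, so Yusuf controls Oakfield.
Neither Yusuf nor any entity Yusuf controls holds any voting interest in Ridgeback.
So Yusuf does not control Ridgeback.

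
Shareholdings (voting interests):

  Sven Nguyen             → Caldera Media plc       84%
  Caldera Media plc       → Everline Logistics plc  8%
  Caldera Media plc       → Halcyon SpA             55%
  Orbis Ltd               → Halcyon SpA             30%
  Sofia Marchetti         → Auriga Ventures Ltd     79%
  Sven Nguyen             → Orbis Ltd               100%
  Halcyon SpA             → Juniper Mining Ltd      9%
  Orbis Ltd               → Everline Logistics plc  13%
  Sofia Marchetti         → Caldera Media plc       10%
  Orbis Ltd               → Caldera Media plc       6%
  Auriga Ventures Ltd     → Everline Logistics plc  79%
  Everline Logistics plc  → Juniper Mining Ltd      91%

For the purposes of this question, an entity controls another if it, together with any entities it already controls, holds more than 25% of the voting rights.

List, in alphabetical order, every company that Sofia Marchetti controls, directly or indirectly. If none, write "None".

Auriga Ventures Ltd, Everline Logistics plc, Juniper Mining Ltd

Sofia holds 79% of Auriga, so Sofia controls Auriga.
Auriga holds 79% of Everline, so Sofia controls Everline.
Everline holds 91% of Juniper, so Sofia controls Juniper.
No other company's threshold is met.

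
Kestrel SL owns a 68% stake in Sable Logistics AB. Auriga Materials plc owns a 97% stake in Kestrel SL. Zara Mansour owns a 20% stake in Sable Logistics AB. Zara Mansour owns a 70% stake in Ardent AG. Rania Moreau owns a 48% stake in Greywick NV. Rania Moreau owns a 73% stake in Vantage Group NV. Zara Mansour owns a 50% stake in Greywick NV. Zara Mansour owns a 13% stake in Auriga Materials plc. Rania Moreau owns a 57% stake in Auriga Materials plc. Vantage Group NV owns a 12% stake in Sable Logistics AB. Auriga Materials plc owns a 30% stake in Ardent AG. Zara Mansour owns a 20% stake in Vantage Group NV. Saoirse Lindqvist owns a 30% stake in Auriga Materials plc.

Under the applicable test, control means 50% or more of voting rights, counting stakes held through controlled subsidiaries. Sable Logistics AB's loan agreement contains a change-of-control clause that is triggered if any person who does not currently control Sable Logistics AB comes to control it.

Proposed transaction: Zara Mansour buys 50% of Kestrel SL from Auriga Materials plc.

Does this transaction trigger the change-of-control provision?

Yes

The purchase adds only to Zara's holdings (Auriga's stake shrinks), so Zara is the only person who could newly come to control Sable.
Zara holds 50% of Greywick, so Zara controls Greywick.
Zara holds 70% of Ardent, so Zara controls Ardent.
In Sable, Zara's side holds only 20%, not ≥ 50%.
So before the transaction, Zara does not control Sable.
After the purchase, Zara holds 50% of Kestrel directly, and Auriga's stake falls to 47%.
Zara holds 50% of Kestrel, so Zara controls Kestrel.
Kestrel and Zara together hold 68% + 20% = 88% of Sable, so Zara controls Sable.
Zara did not control Sable before and does after, so the clause is triggered.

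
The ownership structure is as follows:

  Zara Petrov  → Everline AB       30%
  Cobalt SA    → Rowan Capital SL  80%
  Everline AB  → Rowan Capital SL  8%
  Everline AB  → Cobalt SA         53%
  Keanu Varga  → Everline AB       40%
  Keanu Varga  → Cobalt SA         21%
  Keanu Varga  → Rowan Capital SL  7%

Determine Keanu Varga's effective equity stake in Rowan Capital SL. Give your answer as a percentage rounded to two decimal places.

Keanu reaches Rowan along 4 paths.
Via Everline: 40% × 8% = 3.2%.
Via Everline → Cobalt: 40% × 53% × 80% = 16.96%.
Via Cobalt: 21% × 80% = 16.8%.
Direct stake: 7% = 7%.
Total: 3.2% + 16.96% + 16.8% + 7% = 43.96%.

43.96%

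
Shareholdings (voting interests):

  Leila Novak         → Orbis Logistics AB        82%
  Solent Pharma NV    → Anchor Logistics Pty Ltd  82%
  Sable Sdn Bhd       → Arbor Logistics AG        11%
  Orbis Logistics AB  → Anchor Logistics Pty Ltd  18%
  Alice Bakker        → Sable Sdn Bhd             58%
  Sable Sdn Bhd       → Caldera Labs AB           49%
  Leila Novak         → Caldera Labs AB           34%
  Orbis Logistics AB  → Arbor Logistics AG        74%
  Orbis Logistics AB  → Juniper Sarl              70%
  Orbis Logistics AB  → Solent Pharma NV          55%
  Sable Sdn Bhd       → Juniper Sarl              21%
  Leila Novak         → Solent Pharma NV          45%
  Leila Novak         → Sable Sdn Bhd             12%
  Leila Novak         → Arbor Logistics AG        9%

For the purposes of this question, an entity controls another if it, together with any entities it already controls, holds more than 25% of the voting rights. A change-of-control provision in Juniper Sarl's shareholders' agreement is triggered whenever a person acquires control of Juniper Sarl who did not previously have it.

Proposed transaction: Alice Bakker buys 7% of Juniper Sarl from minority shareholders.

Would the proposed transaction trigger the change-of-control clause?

The purchase changes only Alice's holdings, so Alice is the only person who could newly come to control Juniper.
Alice holds 58% of Sable, so Alice controls Sable.
Sable holds 49% of Caldera, so Alice controls Caldera.
In Juniper, Alice's side holds only 21%, not > 25%.
So before the transaction, Alice does not control Juniper.
After the purchase, Alice holds 7% of Juniper directly.
Sable and Alice together hold 21% + 7% = 28% of Juniper, so Alice controls Juniper.
Alice did not control Juniper before and does after, so the clause is triggered.

Yes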